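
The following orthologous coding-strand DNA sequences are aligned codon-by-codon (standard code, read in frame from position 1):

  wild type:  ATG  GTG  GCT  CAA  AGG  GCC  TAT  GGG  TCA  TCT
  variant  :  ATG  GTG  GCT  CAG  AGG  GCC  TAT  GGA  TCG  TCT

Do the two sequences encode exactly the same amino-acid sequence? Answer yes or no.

Codon 1: ATG Met / ATG Met — identical.
Codon 2: GTG Val / GTG Val — identical.
Codon 3: GCT Ala / GCT Ala — identical.
Codon 4: CAA Gln / CAG Gln — synonymous.
Codon 5: AGG Arg / AGG Arg — identical.
Codon 6: GCC Ala / GCC Ala — identical.
Codon 7: TAT Tyr / TAT Tyr — identical.
Codon 8: GGG Gly / GGA Gly — synonymous.
Codon 9: TCA Ser / TCG Ser — synonymous.
Codon 10: TCT Ser / TCT Ser — identical.
Nonsynonymous differences: 0 → same protein.

yes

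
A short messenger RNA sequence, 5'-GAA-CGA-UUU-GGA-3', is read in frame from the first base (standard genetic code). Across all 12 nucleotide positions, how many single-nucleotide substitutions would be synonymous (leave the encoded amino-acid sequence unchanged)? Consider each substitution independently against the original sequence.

Codon 1 (GAA, Glu): 1 synonymous substitution.
Codon 2 (CGA, Arg): 4 synonymous substitutions.
Codon 3 (UUU, Phe): 1 synonymous substitution.
Codon 4 (GGA, Gly): 3 synonymous substitutions.
Total: 1 + 4 + 1 + 3 = 9.

9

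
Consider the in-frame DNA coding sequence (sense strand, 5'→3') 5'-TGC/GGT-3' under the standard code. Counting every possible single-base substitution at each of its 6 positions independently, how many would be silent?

Codon 1 (TGC, Cys): 1 synonymous substitution.
Codon 2 (GGT, Gly): 3 synonymous substitutions.
Total: 1 + 3 = 4.

4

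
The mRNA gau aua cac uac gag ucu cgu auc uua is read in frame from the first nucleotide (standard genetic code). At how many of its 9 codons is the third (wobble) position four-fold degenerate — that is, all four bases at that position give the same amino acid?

Codon 1 GAU (Asp): third position 2-fold.
Codon 2 AUA (Ile): third position 3-fold.
Codon 3 CAC (His): third position 2-fold.
Codon 4 UAC (Tyr): third position 2-fold.
Codon 5 GAG (Glu): third position 2-fold.
Codon 6 UCU (Ser): third position 4-fold.
Codon 7 CGU (Arg): third position 4-fold.
Codon 8 AUC (Ile): third position 3-fold.
Codon 9 UUA (Leu): third position 2-fold.
Four-fold degenerate third positions: 2.

2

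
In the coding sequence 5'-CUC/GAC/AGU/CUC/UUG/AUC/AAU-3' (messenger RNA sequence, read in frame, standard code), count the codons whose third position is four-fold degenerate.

2

Codon 1 CUC (Leu): third position 4-fold.
Codon 2 GAC (Asp): third position 2-fold.
Codon 3 AGU (Ser): third position 2-fold.
Codon 4 CUC (Leu): third position 4-fold.
Codon 5 UUG (Leu): third position 2-fold.
Codon 6 AUC (Ile): third position 3-fold.
Codon 7 AAU (Asn): third position 2-fold.
Four-fold degenerate third positions: 2.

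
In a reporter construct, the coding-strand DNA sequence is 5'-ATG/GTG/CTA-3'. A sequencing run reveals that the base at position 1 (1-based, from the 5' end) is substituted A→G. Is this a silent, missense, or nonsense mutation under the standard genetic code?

Position 1 falls in codon 1: ATG → Met.
After the substitution the codon is GTG → Val.
Met ≠ Val, so this is a missense mutation.

missense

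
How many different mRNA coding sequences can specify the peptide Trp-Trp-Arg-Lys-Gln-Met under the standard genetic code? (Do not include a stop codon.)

24

Trp: 1 codon.
Trp: 1 codon.
Arg: 6 codons.
Lys: 2 codons.
Gln: 2 codons.
Met: 1 codon.
1 × 1 × 6 × 2 × 2 × 1 = 24.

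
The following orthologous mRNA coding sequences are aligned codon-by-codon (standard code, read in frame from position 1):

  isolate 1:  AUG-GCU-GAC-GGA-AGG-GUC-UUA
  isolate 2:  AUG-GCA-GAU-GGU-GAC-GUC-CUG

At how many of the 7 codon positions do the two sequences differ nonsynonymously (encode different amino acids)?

1

Codon 1: AUG Met / AUG Met — identical.
Codon 2: GCU Ala / GCA Ala — synonymous.
Codon 3: GAC Asp / GAU Asp — synonymous.
Codon 4: GGA Gly / GGU Gly — synonymous.
Codon 5: AGG Arg / GAC Asp — nonsynonymous.
Codon 6: GUC Val / GUC Val — identical.
Codon 7: UUA Leu / CUG Leu — synonymous.
Nonsynonymous differences: 1.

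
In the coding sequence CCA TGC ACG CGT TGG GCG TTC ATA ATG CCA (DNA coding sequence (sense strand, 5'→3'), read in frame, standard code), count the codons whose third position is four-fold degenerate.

Codon 1 CCA (Pro): third position 4-fold.
Codon 2 TGC (Cys): third position 2-fold.
Codon 3 ACG (Thr): third position 4-fold.
Codon 4 CGT (Arg): third position 4-fold.
Codon 5 TGG (Trp): third position 1-fold.
Codon 6 GCG (Ala): third position 4-fold.
Codon 7 TTC (Phe): third position 2-fold.
Codon 8 ATA (Ile): third position 3-fold.
Codon 9 ATG (Met): third position 1-fold.
Codon 10 CCA (Pro): third position 4-fold.
Four-fold degenerate third positions: 5.

5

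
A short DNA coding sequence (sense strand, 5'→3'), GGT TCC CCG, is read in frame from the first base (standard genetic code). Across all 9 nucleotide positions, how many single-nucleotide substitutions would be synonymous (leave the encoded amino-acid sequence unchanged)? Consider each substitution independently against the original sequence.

Codon 1 (GGT, Gly): 3 synonymous substitutions.
Codon 2 (TCC, Ser): 3 synonymous substitutions.
Codon 3 (CCG, Pro): 3 synonymous substitutions.
Total: 3 + 3 + 3 = 9.

9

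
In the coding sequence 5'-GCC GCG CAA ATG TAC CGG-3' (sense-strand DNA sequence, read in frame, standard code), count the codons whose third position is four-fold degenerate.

Codon 1 GCC (Ala): third position 4-fold.
Codon 2 GCG (Ala): third position 4-fold.
Codon 3 CAA (Gln): third position 2-fold.
Codon 4 ATG (Met): third position 1-fold.
Codon 5 TAC (Tyr): third position 2-fold.
Codon 6 CGG (Arg): third position 4-fold.
Four-fold degenerate third positions: 3.

3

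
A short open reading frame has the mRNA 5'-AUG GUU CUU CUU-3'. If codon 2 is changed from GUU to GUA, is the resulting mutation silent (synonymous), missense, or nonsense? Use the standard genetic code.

silent

Position 6 falls in codon 2: GUU → Val.
After the substitution the codon is GUA → Val.
Both encode Val, so the change is synonymous.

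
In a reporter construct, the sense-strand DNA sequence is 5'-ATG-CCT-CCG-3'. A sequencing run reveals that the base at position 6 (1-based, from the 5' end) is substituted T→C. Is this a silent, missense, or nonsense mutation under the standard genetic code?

silent

Position 6 falls in codon 2: CCT → Pro.
After the substitution the codon is CCC → Pro.
Both encode Pro, so the change is synonymous.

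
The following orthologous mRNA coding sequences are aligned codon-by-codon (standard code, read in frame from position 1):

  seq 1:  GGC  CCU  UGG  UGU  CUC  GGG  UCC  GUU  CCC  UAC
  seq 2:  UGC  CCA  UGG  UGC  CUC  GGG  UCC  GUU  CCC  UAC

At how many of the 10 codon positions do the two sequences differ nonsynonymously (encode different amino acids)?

1

Codon 1: GGC Gly / UGC Cys — nonsynonymous.
Codon 2: CCU Pro / CCA Pro — synonymous.
Codon 3: UGG Trp / UGG Trp — identical.
Codon 4: UGU Cys / UGC Cys — synonymous.
Codon 5: CUC Leu / CUC Leu — identical.
Codon 6: GGG Gly / GGG Gly — identical.
Codon 7: UCC Ser / UCC Ser — identical.
Codon 8: GUU Val / GUU Val — identical.
Codon 9: CCC Pro / CCC Pro — identical.
Codon 10: UAC Tyr / UAC Tyr — identical.
Nonsynonymous differences: 1.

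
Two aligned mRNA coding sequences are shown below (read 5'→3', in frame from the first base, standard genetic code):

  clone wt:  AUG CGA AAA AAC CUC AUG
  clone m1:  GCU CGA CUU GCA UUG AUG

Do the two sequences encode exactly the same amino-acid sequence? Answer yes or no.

Codon 1: AUG Met / GCU Ala — nonsynonymous.
Codon 2: CGA Arg / CGA Arg — identical.
Codon 3: AAA Lys / CUU Leu — nonsynonymous.
Codon 4: AAC Asn / GCA Ala — nonsynonymous.
Codon 5: CUC Leu / UUG Leu — synonymous.
Codon 6: AUG Met / AUG Met — identical.
Nonsynonymous differences: 3 → different protein.

no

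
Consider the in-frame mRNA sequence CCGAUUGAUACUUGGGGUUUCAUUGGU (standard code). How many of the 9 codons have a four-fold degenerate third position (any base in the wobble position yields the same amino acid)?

4

Codon 1 CCG (Pro): third position 4-fold.
Codon 2 AUU (Ile): third position 3-fold.
Codon 3 GAU (Asp): third position 2-fold.
Codon 4 ACU (Thr): third position 4-fold.
Codon 5 UGG (Trp): third position 1-fold.
Codon 6 GGU (Gly): third position 4-fold.
Codon 7 UUC (Phe): third position 2-fold.
Codon 8 AUU (Ile): third position 3-fold.
Codon 9 GGU (Gly): third position 4-fold.
Four-fold degenerate third positions: 4.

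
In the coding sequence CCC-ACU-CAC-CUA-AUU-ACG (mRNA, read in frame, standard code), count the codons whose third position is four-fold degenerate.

Codon 1 CCC (Pro): third position 4-fold.
Codon 2 ACU (Thr): third position 4-fold.
Codon 3 CAC (His): third position 2-fold.
Codon 4 CUA (Leu): third position 4-fold.
Codon 5 AUU (Ile): third position 3-fold.
Codon 6 ACG (Thr): third position 4-fold.
Four-fold degenerate third positions: 4.

4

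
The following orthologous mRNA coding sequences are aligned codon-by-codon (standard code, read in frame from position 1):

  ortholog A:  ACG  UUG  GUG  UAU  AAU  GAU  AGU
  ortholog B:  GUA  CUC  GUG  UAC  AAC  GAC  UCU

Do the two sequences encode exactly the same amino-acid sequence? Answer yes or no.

Codon 1: ACG Thr / GUA Val — nonsynonymous.
Codon 2: UUG Leu / CUC Leu — synonymous.
Codon 3: GUG Val / GUG Val — identical.
Codon 4: UAU Tyr / UAC Tyr — synonymous.
Codon 5: AAU Asn / AAC Asn — synonymous.
Codon 6: GAU Asp / GAC Asp — synonymous.
Codon 7: AGU Ser / UCU Ser — synonymous.
Nonsynonymous differences: 1 → different protein.

no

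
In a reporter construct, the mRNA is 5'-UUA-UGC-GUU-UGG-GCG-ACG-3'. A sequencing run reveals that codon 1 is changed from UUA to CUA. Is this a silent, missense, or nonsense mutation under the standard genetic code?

silent

Position 1 falls in codon 1: UUA → Leu.
After the substitution the codon is CUA → Leu.
Both encode Leu, so the change is synonymous.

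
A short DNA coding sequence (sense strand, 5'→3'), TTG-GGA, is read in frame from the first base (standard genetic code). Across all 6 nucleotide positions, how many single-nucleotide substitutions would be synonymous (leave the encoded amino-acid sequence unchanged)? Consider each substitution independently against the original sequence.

5

Codon 1 (TTG, Leu): 2 synonymous substitutions.
Codon 2 (GGA, Gly): 3 synonymous substitutions.
Total: 2 + 3 = 5.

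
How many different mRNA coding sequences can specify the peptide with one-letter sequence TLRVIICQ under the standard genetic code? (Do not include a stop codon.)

Thr: 4 codons.
Leu: 6 codons.
Arg: 6 codons.
Val: 4 codons.
Ile: 3 codons.
Ile: 3 codons.
Cys: 2 codons.
Gln: 2 codons.
4 × 6 × 6 × 4 × 3 × 3 × 2 × 2 = 20736.

20736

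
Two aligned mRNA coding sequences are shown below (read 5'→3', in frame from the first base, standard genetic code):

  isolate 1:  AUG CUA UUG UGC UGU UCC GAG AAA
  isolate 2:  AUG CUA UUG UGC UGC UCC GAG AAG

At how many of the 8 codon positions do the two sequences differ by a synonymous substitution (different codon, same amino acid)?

Codon 1: AUG Met / AUG Met — identical.
Codon 2: CUA Leu / CUA Leu — identical.
Codon 3: UUG Leu / UUG Leu — identical.
Codon 4: UGC Cys / UGC Cys — identical.
Codon 5: UGU Cys / UGC Cys — synonymous.
Codon 6: UCC Ser / UCC Ser — identical.
Codon 7: GAG Glu / GAG Glu — identical.
Codon 8: AAA Lys / AAG Lys — synonymous.
Synonymous differences: 2.

2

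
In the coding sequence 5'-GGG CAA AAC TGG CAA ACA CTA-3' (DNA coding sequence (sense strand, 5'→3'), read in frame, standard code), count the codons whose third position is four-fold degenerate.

3

Codon 1 GGG (Gly): third position 4-fold.
Codon 2 CAA (Gln): third position 2-fold.
Codon 3 AAC (Asn): third position 2-fold.
Codon 4 TGG (Trp): third position 1-fold.
Codon 5 CAA (Gln): third position 2-fold.
Codon 6 ACA (Thr): third position 4-fold.
Codon 7 CTA (Leu): third position 4-fold.
Four-fold degenerate third positions: 3.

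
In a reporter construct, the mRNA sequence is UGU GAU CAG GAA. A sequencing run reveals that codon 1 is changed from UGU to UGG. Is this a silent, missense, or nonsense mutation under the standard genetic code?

missense

Position 3 falls in codon 1: UGU → Cys.
After the substitution the codon is UGG → Trp.
Cys ≠ Trp, so this is a missense mutation.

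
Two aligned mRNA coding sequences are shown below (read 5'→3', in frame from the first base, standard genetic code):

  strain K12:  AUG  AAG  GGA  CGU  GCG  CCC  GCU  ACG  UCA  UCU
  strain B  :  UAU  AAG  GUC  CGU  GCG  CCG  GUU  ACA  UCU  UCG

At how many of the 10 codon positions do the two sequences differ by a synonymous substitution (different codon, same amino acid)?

4

Codon 1: AUG Met / UAU Tyr — nonsynonymous.
Codon 2: AAG Lys / AAG Lys — identical.
Codon 3: GGA Gly / GUC Val — nonsynonymous.
Codon 4: CGU Arg / CGU Arg — identical.
Codon 5: GCG Ala / GCG Ala — identical.
Codon 6: CCC Pro / CCG Pro — synonymous.
Codon 7: GCU Ala / GUU Val — nonsynonymous.
Codon 8: ACG Thr / ACA Thr — synonymous.
Codon 9: UCA Ser / UCU Ser — synonymous.
Codon 10: UCU Ser / UCG Ser — synonymous.
Synonymous differences: 4.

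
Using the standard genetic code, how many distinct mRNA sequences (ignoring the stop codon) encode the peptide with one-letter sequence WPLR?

Trp: 1 codon.
Pro: 4 codons.
Leu: 6 codons.
Arg: 6 codons.
1 × 4 × 6 × 6 = 144.

144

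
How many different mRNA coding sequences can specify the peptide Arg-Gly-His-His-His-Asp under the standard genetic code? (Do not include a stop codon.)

384

Arg: 6 codons.
Gly: 4 codons.
His: 2 codons.
His: 2 codons.
His: 2 codons.
Asp: 2 codons.
6 × 4 × 2 × 2 × 2 × 2 = 384.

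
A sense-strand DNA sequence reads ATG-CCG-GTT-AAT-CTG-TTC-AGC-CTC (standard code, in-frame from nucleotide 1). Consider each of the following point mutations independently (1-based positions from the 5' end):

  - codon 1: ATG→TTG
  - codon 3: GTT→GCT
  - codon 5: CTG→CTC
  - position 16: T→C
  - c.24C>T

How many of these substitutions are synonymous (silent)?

Codon 1: ATG (Met) → TTG (Leu) — missense.
Codon 3: GTT (Val) → GCT (Ala) — missense.
Codon 5: CTG (Leu) → CTC (Leu) — synonymous.
Codon 6: TTC (Phe) → CTC (Leu) — missense.
Codon 8: CTC (Leu) → CTT (Leu) — synonymous.
Synonymous: 2 of 5.

2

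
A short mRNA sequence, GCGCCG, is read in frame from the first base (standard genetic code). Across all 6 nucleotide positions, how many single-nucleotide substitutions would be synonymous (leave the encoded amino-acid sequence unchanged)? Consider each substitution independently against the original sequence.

6

Codon 1 (GCG, Ala): 3 synonymous substitutions.
Codon 2 (CCG, Pro): 3 synonymous substitutions.
Total: 3 + 3 = 6.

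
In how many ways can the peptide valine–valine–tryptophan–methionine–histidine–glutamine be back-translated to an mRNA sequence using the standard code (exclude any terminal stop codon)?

64

Val: 4 codons.
Val: 4 codons.
Trp: 1 codon.
Met: 1 codon.
His: 2 codons.
Gln: 2 codons.
4 × 4 × 1 × 1 × 2 × 2 = 64.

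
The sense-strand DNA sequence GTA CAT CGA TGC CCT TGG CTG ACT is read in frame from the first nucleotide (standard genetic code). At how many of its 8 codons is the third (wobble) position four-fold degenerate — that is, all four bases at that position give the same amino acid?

Codon 1 GTA (Val): third position 4-fold.
Codon 2 CAT (His): third position 2-fold.
Codon 3 CGA (Arg): third position 4-fold.
Codon 4 TGC (Cys): third position 2-fold.
Codon 5 CCT (Pro): third position 4-fold.
Codon 6 TGG (Trp): third position 1-fold.
Codon 7 CTG (Leu): third position 4-fold.
Codon 8 ACT (Thr): third position 4-fold.
Four-fold degenerate third positions: 5.

5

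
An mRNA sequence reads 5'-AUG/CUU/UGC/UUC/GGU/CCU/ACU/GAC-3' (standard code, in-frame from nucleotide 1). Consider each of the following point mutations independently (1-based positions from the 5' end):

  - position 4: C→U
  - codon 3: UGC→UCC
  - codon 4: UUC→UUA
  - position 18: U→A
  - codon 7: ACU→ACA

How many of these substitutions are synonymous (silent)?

Codon 2: CUU (Leu) → UUU (Phe) — missense.
Codon 3: UGC (Cys) → UCC (Ser) — missense.
Codon 4: UUC (Phe) → UUA (Leu) — missense.
Codon 6: CCU (Pro) → CCA (Pro) — synonymous.
Codon 7: ACU (Thr) → ACA (Thr) — synonymous.
Synonymous: 2 of 5.

2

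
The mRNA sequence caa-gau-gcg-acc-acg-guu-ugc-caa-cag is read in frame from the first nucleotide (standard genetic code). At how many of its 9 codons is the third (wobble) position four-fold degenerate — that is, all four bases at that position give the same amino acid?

Codon 1 CAA (Gln): third position 2-fold.
Codon 2 GAU (Asp): third position 2-fold.
Codon 3 GCG (Ala): third position 4-fold.
Codon 4 ACC (Thr): third position 4-fold.
Codon 5 ACG (Thr): third position 4-fold.
Codon 6 GUU (Val): third position 4-fold.
Codon 7 UGC (Cys): third position 2-fold.
Codon 8 CAA (Gln): third position 2-fold.
Codon 9 CAG (Gln): third position 2-fold.
Four-fold degenerate third positions: 4.

4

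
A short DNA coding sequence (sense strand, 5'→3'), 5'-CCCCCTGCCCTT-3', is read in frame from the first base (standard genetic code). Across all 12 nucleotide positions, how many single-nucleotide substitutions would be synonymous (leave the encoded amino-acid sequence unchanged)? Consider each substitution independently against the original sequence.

12

Codon 1 (CCC, Pro): 3 synonymous substitutions.
Codon 2 (CCT, Pro): 3 synonymous substitutions.
Codon 3 (GCC, Ala): 3 synonymous substitutions.
Codon 4 (CTT, Leu): 3 synonymous substitutions.
Total: 3 + 3 + 3 + 3 = 12.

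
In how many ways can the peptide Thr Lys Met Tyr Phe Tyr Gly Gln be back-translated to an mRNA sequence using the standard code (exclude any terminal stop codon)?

512

Thr: 4 codons.
Lys: 2 codons.
Met: 1 codon.
Tyr: 2 codons.
Phe: 2 codons.
Tyr: 2 codons.
Gly: 4 codons.
Gln: 2 codons.
4 × 2 × 1 × 2 × 2 × 2 × 4 × 2 = 512.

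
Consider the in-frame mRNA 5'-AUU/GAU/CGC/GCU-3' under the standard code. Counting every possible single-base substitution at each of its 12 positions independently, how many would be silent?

9

Codon 1 (AUU, Ile): 2 synonymous substitutions.
Codon 2 (GAU, Asp): 1 synonymous substitution.
Codon 3 (CGC, Arg): 3 synonymous substitutions.
Codon 4 (GCU, Ala): 3 synonymous substitutions.
Total: 2 + 1 + 3 + 3 = 9.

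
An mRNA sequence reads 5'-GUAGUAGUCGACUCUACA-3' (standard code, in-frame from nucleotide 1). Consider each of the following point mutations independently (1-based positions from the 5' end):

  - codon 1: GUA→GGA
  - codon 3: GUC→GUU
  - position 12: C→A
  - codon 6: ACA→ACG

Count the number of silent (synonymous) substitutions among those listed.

2

Codon 1: GUA (Val) → GGA (Gly) — missense.
Codon 3: GUC (Val) → GUU (Val) — synonymous.
Codon 4: GAC (Asp) → GAA (Glu) — missense.
Codon 6: ACA (Thr) → ACG (Thr) — synonymous.
Synonymous: 2 of 4.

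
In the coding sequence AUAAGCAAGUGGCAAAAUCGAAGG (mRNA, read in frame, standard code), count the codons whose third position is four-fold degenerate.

Codon 1 AUA (Ile): third position 3-fold.
Codon 2 AGC (Ser): third position 2-fold.
Codon 3 AAG (Lys): third position 2-fold.
Codon 4 UGG (Trp): third position 1-fold.
Codon 5 CAA (Gln): third position 2-fold.
Codon 6 AAU (Asn): third position 2-fold.
Codon 7 CGA (Arg): third position 4-fold.
Codon 8 AGG (Arg): third position 2-fold.
Four-fold degenerate third positions: 1.

1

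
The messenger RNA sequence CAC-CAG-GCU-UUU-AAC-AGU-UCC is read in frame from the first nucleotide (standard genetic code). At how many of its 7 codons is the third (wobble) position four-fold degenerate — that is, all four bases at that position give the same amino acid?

Codon 1 CAC (His): third position 2-fold.
Codon 2 CAG (Gln): third position 2-fold.
Codon 3 GCU (Ala): third position 4-fold.
Codon 4 UUU (Phe): third position 2-fold.
Codon 5 AAC (Asn): third position 2-fold.
Codon 6 AGU (Ser): third position 2-fold.
Codon 7 UCC (Ser): third position 4-fold.
Four-fold degenerate third positions: 2.

2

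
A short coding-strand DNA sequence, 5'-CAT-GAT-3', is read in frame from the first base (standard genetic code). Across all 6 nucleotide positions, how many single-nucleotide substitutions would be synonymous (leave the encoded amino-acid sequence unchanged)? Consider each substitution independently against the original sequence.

Codon 1 (CAT, His): 1 synonymous substitution.
Codon 2 (GAT, Asp): 1 synonymous substitution.
Total: 1 + 1 = 2.

2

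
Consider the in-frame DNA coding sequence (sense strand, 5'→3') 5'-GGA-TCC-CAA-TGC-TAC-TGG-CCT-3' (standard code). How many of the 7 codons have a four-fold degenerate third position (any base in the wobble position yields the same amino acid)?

Codon 1 GGA (Gly): third position 4-fold.
Codon 2 TCC (Ser): third position 4-fold.
Codon 3 CAA (Gln): third position 2-fold.
Codon 4 TGC (Cys): third position 2-fold.
Codon 5 TAC (Tyr): third position 2-fold.
Codon 6 TGG (Trp): third position 1-fold.
Codon 7 CCT (Pro): third position 4-fold.
Four-fold degenerate third positions: 3.

3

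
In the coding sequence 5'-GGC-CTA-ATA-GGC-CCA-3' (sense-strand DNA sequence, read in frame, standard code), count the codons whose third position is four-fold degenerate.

4

Codon 1 GGC (Gly): third position 4-fold.
Codon 2 CTA (Leu): third position 4-fold.
Codon 3 ATA (Ile): third position 3-fold.
Codon 4 GGC (Gly): third position 4-fold.
Codon 5 CCA (Pro): third position 4-fold.
Four-fold degenerate third positions: 4.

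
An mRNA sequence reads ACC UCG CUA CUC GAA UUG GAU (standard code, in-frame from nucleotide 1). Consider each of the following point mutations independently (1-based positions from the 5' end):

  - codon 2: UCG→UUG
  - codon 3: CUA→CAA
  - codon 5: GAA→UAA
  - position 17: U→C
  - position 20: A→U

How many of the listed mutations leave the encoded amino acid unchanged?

0

Codon 2: UCG (Ser) → UUG (Leu) — missense.
Codon 3: CUA (Leu) → CAA (Gln) — missense.
Codon 5: GAA (Glu) → UAA (Stop) — nonsense.
Codon 6: UUG (Leu) → UCG (Ser) — missense.
Codon 7: GAU (Asp) → GUU (Val) — missense.
Synonymous: 0 of 5.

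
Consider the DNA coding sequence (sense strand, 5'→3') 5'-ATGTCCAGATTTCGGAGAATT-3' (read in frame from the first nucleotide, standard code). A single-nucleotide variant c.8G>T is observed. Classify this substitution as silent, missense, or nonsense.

Position 8 falls in codon 3: AGA → Arg.
After the substitution the codon is ATA → Ile.
Arg ≠ Ile, so this is a missense mutation.

missense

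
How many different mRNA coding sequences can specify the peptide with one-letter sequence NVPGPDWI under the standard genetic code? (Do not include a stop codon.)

3072

Asn: 2 codons.
Val: 4 codons.
Pro: 4 codons.
Gly: 4 codons.
Pro: 4 codons.
Asp: 2 codons.
Trp: 1 codon.
Ile: 3 codons.
2 × 4 × 4 × 4 × 4 × 2 × 1 × 3 = 3072.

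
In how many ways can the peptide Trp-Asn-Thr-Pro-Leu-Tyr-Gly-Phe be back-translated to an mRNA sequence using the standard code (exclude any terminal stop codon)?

Trp: 1 codon.
Asn: 2 codons.
Thr: 4 codons.
Pro: 4 codons.
Leu: 6 codons.
Tyr: 2 codons.
Gly: 4 codons.
Phe: 2 codons.
1 × 2 × 4 × 4 × 6 × 2 × 4 × 2 = 3072.

3072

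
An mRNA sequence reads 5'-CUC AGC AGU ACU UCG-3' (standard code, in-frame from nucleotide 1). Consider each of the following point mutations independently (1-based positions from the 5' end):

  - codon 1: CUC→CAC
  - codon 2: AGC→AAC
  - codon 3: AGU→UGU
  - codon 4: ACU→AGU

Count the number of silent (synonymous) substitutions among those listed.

0

Codon 1: CUC (Leu) → CAC (His) — missense.
Codon 2: AGC (Ser) → AAC (Asn) — missense.
Codon 3: AGU (Ser) → UGU (Cys) — missense.
Codon 4: ACU (Thr) → AGU (Ser) — missense.
Synonymous: 0 of 4.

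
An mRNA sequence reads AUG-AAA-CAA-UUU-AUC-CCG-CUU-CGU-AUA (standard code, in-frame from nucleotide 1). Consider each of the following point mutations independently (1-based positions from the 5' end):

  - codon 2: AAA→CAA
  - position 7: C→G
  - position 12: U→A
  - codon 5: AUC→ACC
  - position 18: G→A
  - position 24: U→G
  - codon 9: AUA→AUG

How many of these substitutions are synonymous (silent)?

Codon 2: AAA (Lys) → CAA (Gln) — missense.
Codon 3: CAA (Gln) → GAA (Glu) — missense.
Codon 4: UUU (Phe) → UUA (Leu) — missense.
Codon 5: AUC (Ile) → ACC (Thr) — missense.
Codon 6: CCG (Pro) → CCA (Pro) — synonymous.
Codon 8: CGU (Arg) → CGG (Arg) — synonymous.
Codon 9: AUA (Ile) → AUG (Met) — missense.
Synonymous: 2 of 7.

2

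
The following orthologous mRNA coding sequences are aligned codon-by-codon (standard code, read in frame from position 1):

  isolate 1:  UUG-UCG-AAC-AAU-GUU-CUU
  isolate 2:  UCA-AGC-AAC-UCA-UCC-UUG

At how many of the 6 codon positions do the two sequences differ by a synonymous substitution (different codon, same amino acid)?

Codon 1: UUG Leu / UCA Ser — nonsynonymous.
Codon 2: UCG Ser / AGC Ser — synonymous.
Codon 3: AAC Asn / AAC Asn — identical.
Codon 4: AAU Asn / UCA Ser — nonsynonymous.
Codon 5: GUU Val / UCC Ser — nonsynonymous.
Codon 6: CUU Leu / UUG Leu — synonymous.
Synonymous differences: 2.

2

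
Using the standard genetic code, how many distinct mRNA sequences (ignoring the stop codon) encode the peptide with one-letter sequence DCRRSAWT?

13824

Asp: 2 codons.
Cys: 2 codons.
Arg: 6 codons.
Arg: 6 codons.
Ser: 6 codons.
Ala: 4 codons.
Trp: 1 codon.
Thr: 4 codons.
2 × 2 × 6 × 6 × 6 × 4 × 1 × 4 = 13824.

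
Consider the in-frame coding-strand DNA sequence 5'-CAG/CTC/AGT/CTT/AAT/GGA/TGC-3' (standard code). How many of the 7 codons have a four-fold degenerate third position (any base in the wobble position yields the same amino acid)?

3

Codon 1 CAG (Gln): third position 2-fold.
Codon 2 CTC (Leu): third position 4-fold.
Codon 3 AGT (Ser): third position 2-fold.
Codon 4 CTT (Leu): third position 4-fold.
Codon 5 AAT (Asn): third position 2-fold.
Codon 6 GGA (Gly): third position 4-fold.
Codon 7 TGC (Cys): third position 2-fold.
Four-fold degenerate third positions: 3.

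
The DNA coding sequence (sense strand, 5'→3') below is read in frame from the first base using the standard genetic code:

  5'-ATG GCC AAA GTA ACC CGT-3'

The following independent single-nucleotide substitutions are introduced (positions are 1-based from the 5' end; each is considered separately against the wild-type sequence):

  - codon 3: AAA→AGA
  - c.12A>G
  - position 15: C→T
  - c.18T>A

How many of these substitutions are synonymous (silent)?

3

Codon 3: AAA (Lys) → AGA (Arg) — missense.
Codon 4: GTA (Val) → GTG (Val) — synonymous.
Codon 5: ACC (Thr) → ACT (Thr) — synonymous.
Codon 6: CGT (Arg) → CGA (Arg) — synonymous.
Synonymous: 3 of 4.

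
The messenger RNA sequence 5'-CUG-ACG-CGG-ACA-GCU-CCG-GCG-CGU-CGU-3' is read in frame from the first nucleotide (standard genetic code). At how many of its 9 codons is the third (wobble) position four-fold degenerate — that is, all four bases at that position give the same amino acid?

9

Codon 1 CUG (Leu): third position 4-fold.
Codon 2 ACG (Thr): third position 4-fold.
Codon 3 CGG (Arg): third position 4-fold.
Codon 4 ACA (Thr): third position 4-fold.
Codon 5 GCU (Ala): third position 4-fold.
Codon 6 CCG (Pro): third position 4-fold.
Codon 7 GCG (Ala): third position 4-fold.
Codon 8 CGU (Arg): third position 4-fold.
Codon 9 CGU (Arg): third position 4-fold.
Four-fold degenerate third positions: 9.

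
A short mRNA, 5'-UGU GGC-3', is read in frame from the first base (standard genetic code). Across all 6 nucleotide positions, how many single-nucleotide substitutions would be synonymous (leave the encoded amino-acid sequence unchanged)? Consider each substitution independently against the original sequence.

4

Codon 1 (UGU, Cys): 1 synonymous substitution.
Codon 2 (GGC, Gly): 3 synonymous substitutions.
Total: 1 + 3 = 4.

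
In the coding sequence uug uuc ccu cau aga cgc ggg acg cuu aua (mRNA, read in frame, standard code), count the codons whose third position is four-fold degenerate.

5

Codon 1 UUG (Leu): third position 2-fold.
Codon 2 UUC (Phe): third position 2-fold.
Codon 3 CCU (Pro): third position 4-fold.
Codon 4 CAU (His): third position 2-fold.
Codon 5 AGA (Arg): third position 2-fold.
Codon 6 CGC (Arg): third position 4-fold.
Codon 7 GGG (Gly): third position 4-fold.
Codon 8 ACG (Thr): third position 4-fold.
Codon 9 CUU (Leu): third position 4-fold.
Codon 10 AUA (Ile): third position 3-fold.
Four-fold degenerate third positions: 5.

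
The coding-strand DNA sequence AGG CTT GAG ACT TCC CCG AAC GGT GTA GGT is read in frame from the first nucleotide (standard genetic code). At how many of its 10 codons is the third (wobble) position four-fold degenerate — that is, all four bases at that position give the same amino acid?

Codon 1 AGG (Arg): third position 2-fold.
Codon 2 CTT (Leu): third position 4-fold.
Codon 3 GAG (Glu): third position 2-fold.
Codon 4 ACT (Thr): third position 4-fold.
Codon 5 TCC (Ser): third position 4-fold.
Codon 6 CCG (Pro): third position 4-fold.
Codon 7 AAC (Asn): third position 2-fold.
Codon 8 GGT (Gly): third position 4-fold.
Codon 9 GTA (Val): third position 4-fold.
Codon 10 GGT (Gly): third position 4-fold.
Four-fold degenerate third positions: 7.

7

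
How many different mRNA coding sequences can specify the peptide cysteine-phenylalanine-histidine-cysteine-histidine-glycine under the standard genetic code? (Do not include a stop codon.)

128

Cys: 2 codons.
Phe: 2 codons.
His: 2 codons.
Cys: 2 codons.
His: 2 codons.
Gly: 4 codons.
2 × 2 × 2 × 2 × 2 × 4 = 128.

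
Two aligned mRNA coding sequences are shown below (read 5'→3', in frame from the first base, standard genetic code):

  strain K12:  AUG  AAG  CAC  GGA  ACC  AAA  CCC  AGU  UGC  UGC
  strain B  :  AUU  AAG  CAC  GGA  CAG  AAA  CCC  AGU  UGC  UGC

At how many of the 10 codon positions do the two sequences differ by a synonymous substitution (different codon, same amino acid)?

0

Codon 1: AUG Met / AUU Ile — nonsynonymous.
Codon 2: AAG Lys / AAG Lys — identical.
Codon 3: CAC His / CAC His — identical.
Codon 4: GGA Gly / GGA Gly — identical.
Codon 5: ACC Thr / CAG Gln — nonsynonymous.
Codon 6: AAA Lys / AAA Lys — identical.
Codon 7: CCC Pro / CCC Pro — identical.
Codon 8: AGU Ser / AGU Ser — identical.
Codon 9: UGC Cys / UGC Cys — identical.
Codon 10: UGC Cys / UGC Cys — identical.
Synonymous differences: 0.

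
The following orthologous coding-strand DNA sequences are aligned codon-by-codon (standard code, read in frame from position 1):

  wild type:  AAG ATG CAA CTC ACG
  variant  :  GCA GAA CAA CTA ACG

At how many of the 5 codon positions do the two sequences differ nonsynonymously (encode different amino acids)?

2

Codon 1: AAG Lys / GCA Ala — nonsynonymous.
Codon 2: ATG Met / GAA Glu — nonsynonymous.
Codon 3: CAA Gln / CAA Gln — identical.
Codon 4: CTC Leu / CTA Leu — synonymous.
Codon 5: ACG Thr / ACG Thr — identical.
Nonsynonymous differences: 2.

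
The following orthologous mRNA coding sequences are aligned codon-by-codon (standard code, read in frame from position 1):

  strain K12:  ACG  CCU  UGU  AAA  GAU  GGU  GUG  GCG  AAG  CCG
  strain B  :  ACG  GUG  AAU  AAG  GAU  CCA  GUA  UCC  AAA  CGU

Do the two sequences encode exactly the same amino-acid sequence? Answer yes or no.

Codon 1: ACG Thr / ACG Thr — identical.
Codon 2: CCU Pro / GUG Val — nonsynonymous.
Codon 3: UGU Cys / AAU Asn — nonsynonymous.
Codon 4: AAA Lys / AAG Lys — synonymous.
Codon 5: GAU Asp / GAU Asp — identical.
Codon 6: GGU Gly / CCA Pro — nonsynonymous.
Codon 7: GUG Val / GUA Val — synonymous.
Codon 8: GCG Ala / UCC Ser — nonsynonymous.
Codon 9: AAG Lys / AAA Lys — synonymous.
Codon 10: CCG Pro / CGU Arg — nonsynonymous.
Nonsynonymous differences: 5 → different protein.

no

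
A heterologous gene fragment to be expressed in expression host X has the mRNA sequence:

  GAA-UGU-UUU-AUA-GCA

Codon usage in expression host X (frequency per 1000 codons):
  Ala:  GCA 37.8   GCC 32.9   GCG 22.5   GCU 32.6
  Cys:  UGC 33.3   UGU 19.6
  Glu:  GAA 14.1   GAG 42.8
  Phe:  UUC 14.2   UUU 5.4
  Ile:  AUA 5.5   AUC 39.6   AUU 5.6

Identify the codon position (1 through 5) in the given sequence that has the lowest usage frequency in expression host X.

Codon 1 GAA (Glu): 14.1 per 1000.
Codon 2 UGU (Cys): 19.6 per 1000.
Codon 3 UUU (Phe): 5.4 per 1000.
Codon 4 AUA (Ile): 5.5 per 1000.
Codon 5 GCA (Ala): 37.8 per 1000.
Lowest frequency is 5.4 at codon 3.

3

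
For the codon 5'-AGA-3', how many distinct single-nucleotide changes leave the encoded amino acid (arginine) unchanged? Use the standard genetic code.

2

Position 1: CGA → 1 synonymous.
Position 2: none → 0 synonymous.
Position 3: AGG → 1 synonymous.
Total: 1 + 0 + 1 = 2.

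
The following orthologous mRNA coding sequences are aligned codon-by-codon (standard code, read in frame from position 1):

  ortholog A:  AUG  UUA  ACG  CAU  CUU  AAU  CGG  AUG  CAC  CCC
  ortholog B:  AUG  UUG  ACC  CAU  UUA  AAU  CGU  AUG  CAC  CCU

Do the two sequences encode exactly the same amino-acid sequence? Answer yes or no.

Codon 1: AUG Met / AUG Met — identical.
Codon 2: UUA Leu / UUG Leu — synonymous.
Codon 3: ACG Thr / ACC Thr — synonymous.
Codon 4: CAU His / CAU His — identical.
Codon 5: CUU Leu / UUA Leu — synonymous.
Codon 6: AAU Asn / AAU Asn — identical.
Codon 7: CGG Arg / CGU Arg — synonymous.
Codon 8: AUG Met / AUG Met — identical.
Codon 9: CAC His / CAC His — identical.
Codon 10: CCC Pro / CCU Pro — synonymous.
Nonsynonymous differences: 0 → same protein.

yes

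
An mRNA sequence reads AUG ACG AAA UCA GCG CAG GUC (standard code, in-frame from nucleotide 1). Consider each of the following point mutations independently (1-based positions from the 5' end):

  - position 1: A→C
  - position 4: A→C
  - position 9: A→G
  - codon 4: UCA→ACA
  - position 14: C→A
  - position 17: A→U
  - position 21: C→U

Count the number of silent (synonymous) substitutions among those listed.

2

Codon 1: AUG (Met) → CUG (Leu) — missense.
Codon 2: ACG (Thr) → CCG (Pro) — missense.
Codon 3: AAA (Lys) → AAG (Lys) — synonymous.
Codon 4: UCA (Ser) → ACA (Thr) — missense.
Codon 5: GCG (Ala) → GAG (Glu) — missense.
Codon 6: CAG (Gln) → CUG (Leu) — missense.
Codon 7: GUC (Val) → GUU (Val) — synonymous.
Synonymous: 2 of 7.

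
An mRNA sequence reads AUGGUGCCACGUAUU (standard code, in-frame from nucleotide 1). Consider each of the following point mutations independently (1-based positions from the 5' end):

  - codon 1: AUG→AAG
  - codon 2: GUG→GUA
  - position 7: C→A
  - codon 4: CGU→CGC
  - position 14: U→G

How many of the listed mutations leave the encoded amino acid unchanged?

Codon 1: AUG (Met) → AAG (Lys) — missense.
Codon 2: GUG (Val) → GUA (Val) — synonymous.
Codon 3: CCA (Pro) → ACA (Thr) — missense.
Codon 4: CGU (Arg) → CGC (Arg) — synonymous.
Codon 5: AUU (Ile) → AGU (Ser) — missense.
Synonymous: 2 of 5.

2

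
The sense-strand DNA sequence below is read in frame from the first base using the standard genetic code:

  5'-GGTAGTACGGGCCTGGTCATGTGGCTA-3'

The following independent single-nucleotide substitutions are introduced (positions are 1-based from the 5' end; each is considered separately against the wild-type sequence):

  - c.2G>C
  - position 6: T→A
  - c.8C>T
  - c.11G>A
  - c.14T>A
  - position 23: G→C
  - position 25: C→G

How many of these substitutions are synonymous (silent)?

0

Codon 1: GGT (Gly) → GCT (Ala) — missense.
Codon 2: AGT (Ser) → AGA (Arg) — missense.
Codon 3: ACG (Thr) → ATG (Met) — missense.
Codon 4: GGC (Gly) → GAC (Asp) — missense.
Codon 5: CTG (Leu) → CAG (Gln) — missense.
Codon 8: TGG (Trp) → TCG (Ser) — missense.
Codon 9: CTA (Leu) → GTA (Val) — missense.
Synonymous: 0 of 7.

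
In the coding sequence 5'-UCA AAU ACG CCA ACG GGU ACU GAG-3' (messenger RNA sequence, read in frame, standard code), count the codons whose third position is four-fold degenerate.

6

Codon 1 UCA (Ser): third position 4-fold.
Codon 2 AAU (Asn): third position 2-fold.
Codon 3 ACG (Thr): third position 4-fold.
Codon 4 CCA (Pro): third position 4-fold.
Codon 5 ACG (Thr): third position 4-fold.
Codon 6 GGU (Gly): third position 4-fold.
Codon 7 ACU (Thr): third position 4-fold.
Codon 8 GAG (Glu): third position 2-fold.
Four-fold degenerate third positions: 6.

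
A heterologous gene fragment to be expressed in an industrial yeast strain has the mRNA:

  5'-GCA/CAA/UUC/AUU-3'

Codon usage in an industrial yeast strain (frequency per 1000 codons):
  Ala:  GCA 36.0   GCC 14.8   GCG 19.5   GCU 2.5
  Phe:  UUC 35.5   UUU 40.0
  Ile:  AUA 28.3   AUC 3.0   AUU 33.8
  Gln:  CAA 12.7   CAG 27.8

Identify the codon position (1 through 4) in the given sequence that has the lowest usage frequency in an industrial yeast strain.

2

Codon 1 GCA (Ala): 36.0 per 1000.
Codon 2 CAA (Gln): 12.7 per 1000.
Codon 3 UUC (Phe): 35.5 per 1000.
Codon 4 AUU (Ile): 33.8 per 1000.
Lowest frequency is 12.7 at codon 2.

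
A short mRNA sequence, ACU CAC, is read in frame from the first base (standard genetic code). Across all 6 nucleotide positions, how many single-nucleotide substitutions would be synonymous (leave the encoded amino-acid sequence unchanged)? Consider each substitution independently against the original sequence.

Codon 1 (ACU, Thr): 3 synonymous substitutions.
Codon 2 (CAC, His): 1 synonymous substitution.
Total: 3 + 1 = 4.

4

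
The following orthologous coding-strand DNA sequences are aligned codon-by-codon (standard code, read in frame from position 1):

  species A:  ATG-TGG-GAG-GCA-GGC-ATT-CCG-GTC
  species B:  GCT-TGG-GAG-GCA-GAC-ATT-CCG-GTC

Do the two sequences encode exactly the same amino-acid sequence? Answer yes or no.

no

Codon 1: ATG Met / GCT Ala — nonsynonymous.
Codon 2: TGG Trp / TGG Trp — identical.
Codon 3: GAG Glu / GAG Glu — identical.
Codon 4: GCA Ala / GCA Ala — identical.
Codon 5: GGC Gly / GAC Asp — nonsynonymous.
Codon 6: ATT Ile / ATT Ile — identical.
Codon 7: CCG Pro / CCG Pro — identical.
Codon 8: GTC Val / GTC Val — identical.
Nonsynonymous differences: 2 → different protein.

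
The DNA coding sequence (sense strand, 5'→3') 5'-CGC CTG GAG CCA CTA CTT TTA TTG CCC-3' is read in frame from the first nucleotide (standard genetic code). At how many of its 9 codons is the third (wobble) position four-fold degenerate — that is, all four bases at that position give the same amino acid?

6

Codon 1 CGC (Arg): third position 4-fold.
Codon 2 CTG (Leu): third position 4-fold.
Codon 3 GAG (Glu): third position 2-fold.
Codon 4 CCA (Pro): third position 4-fold.
Codon 5 CTA (Leu): third position 4-fold.
Codon 6 CTT (Leu): third position 4-fold.
Codon 7 TTA (Leu): third position 2-fold.
Codon 8 TTG (Leu): third position 2-fold.
Codon 9 CCC (Pro): third position 4-fold.
Four-fold degenerate third positions: 6.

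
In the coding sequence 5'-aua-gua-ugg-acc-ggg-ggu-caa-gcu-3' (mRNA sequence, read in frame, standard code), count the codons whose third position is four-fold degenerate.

Codon 1 AUA (Ile): third position 3-fold.
Codon 2 GUA (Val): third position 4-fold.
Codon 3 UGG (Trp): third position 1-fold.
Codon 4 ACC (Thr): third position 4-fold.
Codon 5 GGG (Gly): third position 4-fold.
Codon 6 GGU (Gly): third position 4-fold.
Codon 7 CAA (Gln): third position 2-fold.
Codon 8 GCU (Ala): third position 4-fold.
Four-fold degenerate third positions: 5.

5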